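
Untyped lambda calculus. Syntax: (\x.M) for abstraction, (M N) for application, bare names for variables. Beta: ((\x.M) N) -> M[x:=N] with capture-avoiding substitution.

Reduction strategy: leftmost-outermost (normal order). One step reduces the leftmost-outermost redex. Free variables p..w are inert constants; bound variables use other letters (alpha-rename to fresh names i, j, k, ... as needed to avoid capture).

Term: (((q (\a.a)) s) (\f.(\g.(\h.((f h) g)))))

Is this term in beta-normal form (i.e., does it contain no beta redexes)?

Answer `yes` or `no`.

Term: (((q (\a.a)) s) (\f.(\g.(\h.((f h) g)))))
No beta redexes found.

Answer: yes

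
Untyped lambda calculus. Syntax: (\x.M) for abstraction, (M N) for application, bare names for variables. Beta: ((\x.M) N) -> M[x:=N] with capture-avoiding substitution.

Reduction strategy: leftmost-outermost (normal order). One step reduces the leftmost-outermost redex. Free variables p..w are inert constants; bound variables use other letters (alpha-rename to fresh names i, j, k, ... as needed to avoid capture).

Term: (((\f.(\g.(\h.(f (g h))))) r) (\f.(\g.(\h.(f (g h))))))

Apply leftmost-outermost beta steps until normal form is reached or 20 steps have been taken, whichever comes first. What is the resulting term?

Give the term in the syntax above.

Step 0: (((\f.(\g.(\h.(f (g h))))) r) (\f.(\g.(\h.(f (g h))))))
Step 1: ((\g.(\h.(r (g h)))) (\f.(\g.(\h.(f (g h))))))
Step 2: (\h.(r ((\f.(\g.(\h.(f (g h))))) h)))
Step 3: (\h.(r (\g.(\i.(h (g i))))))

Answer: (\h.(r (\g.(\i.(h (g i))))))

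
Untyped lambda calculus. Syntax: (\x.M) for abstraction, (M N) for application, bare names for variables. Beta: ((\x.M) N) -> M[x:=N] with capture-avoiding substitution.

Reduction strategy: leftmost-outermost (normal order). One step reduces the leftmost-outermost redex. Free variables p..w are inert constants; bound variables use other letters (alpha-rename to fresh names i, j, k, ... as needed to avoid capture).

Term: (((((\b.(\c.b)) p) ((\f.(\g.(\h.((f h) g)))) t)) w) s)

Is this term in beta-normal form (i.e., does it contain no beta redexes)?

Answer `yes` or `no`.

Term: (((((\b.(\c.b)) p) ((\f.(\g.(\h.((f h) g)))) t)) w) s)
Found 2 beta redex(es).

Answer: no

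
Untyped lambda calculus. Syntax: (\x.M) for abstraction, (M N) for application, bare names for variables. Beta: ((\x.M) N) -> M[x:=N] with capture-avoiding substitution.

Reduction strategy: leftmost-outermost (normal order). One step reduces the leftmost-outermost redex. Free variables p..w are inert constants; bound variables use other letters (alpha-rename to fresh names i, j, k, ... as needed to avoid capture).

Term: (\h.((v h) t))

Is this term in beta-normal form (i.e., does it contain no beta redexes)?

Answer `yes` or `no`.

Answer: yes

Derivation:
Term: (\h.((v h) t))
No beta redexes found.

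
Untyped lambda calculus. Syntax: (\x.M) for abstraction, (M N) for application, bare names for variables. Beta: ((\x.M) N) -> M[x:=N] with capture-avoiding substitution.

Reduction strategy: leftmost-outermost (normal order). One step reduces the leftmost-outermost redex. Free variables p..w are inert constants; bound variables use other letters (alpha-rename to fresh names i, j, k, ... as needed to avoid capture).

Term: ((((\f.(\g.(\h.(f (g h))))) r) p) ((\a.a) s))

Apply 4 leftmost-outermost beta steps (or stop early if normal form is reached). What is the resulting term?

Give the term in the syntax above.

Step 0: ((((\f.(\g.(\h.(f (g h))))) r) p) ((\a.a) s))
Step 1: (((\g.(\h.(r (g h)))) p) ((\a.a) s))
Step 2: ((\h.(r (p h))) ((\a.a) s))
Step 3: (r (p ((\a.a) s)))
Step 4: (r (p s))

Answer: (r (p s))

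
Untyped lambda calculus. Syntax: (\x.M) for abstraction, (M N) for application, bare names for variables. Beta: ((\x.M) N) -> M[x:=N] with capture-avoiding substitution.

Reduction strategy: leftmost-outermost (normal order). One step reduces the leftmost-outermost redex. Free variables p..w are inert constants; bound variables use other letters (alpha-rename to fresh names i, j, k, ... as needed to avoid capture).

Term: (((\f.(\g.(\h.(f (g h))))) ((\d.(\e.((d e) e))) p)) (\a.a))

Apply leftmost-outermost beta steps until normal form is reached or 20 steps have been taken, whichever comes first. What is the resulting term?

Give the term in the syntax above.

Step 0: (((\f.(\g.(\h.(f (g h))))) ((\d.(\e.((d e) e))) p)) (\a.a))
Step 1: ((\g.(\h.(((\d.(\e.((d e) e))) p) (g h)))) (\a.a))
Step 2: (\h.(((\d.(\e.((d e) e))) p) ((\a.a) h)))
Step 3: (\h.((\e.((p e) e)) ((\a.a) h)))
Step 4: (\h.((p ((\a.a) h)) ((\a.a) h)))
Step 5: (\h.((p h) ((\a.a) h)))
Step 6: (\h.((p h) h))

Answer: (\h.((p h) h))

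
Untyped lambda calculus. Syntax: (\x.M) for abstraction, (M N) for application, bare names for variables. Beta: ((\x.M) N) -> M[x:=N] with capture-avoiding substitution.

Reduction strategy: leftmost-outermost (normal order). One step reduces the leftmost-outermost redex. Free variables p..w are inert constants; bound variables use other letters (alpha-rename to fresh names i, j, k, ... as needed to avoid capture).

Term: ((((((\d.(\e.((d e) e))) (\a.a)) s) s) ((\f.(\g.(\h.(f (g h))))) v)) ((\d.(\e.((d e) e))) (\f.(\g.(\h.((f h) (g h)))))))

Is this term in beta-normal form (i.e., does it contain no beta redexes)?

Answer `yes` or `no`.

Answer: no

Derivation:
Term: ((((((\d.(\e.((d e) e))) (\a.a)) s) s) ((\f.(\g.(\h.(f (g h))))) v)) ((\d.(\e.((d e) e))) (\f.(\g.(\h.((f h) (g h)))))))
Found 3 beta redex(es).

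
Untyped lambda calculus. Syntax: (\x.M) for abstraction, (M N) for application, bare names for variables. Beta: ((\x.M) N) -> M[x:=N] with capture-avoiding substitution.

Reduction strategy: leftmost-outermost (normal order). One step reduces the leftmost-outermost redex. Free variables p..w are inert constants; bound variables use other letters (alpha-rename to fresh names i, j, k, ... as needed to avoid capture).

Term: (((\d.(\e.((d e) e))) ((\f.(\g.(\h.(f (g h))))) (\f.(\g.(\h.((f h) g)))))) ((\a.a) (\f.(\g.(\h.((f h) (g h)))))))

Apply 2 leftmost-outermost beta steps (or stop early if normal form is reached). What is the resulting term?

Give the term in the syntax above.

Answer: ((((\f.(\g.(\h.(f (g h))))) (\f.(\g.(\h.((f h) g))))) ((\a.a) (\f.(\g.(\h.((f h) (g h))))))) ((\a.a) (\f.(\g.(\h.((f h) (g h)))))))

Derivation:
Step 0: (((\d.(\e.((d e) e))) ((\f.(\g.(\h.(f (g h))))) (\f.(\g.(\h.((f h) g)))))) ((\a.a) (\f.(\g.(\h.((f h) (g h)))))))
Step 1: ((\e.((((\f.(\g.(\h.(f (g h))))) (\f.(\g.(\h.((f h) g))))) e) e)) ((\a.a) (\f.(\g.(\h.((f h) (g h)))))))
Step 2: ((((\f.(\g.(\h.(f (g h))))) (\f.(\g.(\h.((f h) g))))) ((\a.a) (\f.(\g.(\h.((f h) (g h))))))) ((\a.a) (\f.(\g.(\h.((f h) (g h)))))))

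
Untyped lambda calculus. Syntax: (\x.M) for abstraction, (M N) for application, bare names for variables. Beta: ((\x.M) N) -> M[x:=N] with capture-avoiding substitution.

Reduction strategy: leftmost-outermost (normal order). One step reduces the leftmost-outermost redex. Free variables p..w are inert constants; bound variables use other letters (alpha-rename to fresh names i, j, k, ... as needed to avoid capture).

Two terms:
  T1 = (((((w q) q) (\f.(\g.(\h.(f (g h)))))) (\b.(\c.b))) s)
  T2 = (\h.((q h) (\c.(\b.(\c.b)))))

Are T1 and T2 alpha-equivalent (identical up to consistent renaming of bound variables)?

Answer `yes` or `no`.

Term 1: (((((w q) q) (\f.(\g.(\h.(f (g h)))))) (\b.(\c.b))) s)
Term 2: (\h.((q h) (\c.(\b.(\c.b)))))
Alpha-equivalence: compare structure up to binder renaming.
Result: False

Answer: no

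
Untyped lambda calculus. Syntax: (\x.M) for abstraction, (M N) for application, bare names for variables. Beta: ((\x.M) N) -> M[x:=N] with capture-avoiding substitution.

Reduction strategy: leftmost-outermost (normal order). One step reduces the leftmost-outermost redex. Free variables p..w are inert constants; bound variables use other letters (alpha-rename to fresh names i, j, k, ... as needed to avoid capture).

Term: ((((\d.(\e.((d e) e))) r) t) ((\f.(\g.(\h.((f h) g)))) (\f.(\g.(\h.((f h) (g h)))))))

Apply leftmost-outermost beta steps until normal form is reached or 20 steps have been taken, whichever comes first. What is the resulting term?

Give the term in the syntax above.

Answer: (((r t) t) (\g.(\h.(\i.((h i) (g i))))))

Derivation:
Step 0: ((((\d.(\e.((d e) e))) r) t) ((\f.(\g.(\h.((f h) g)))) (\f.(\g.(\h.((f h) (g h)))))))
Step 1: (((\e.((r e) e)) t) ((\f.(\g.(\h.((f h) g)))) (\f.(\g.(\h.((f h) (g h)))))))
Step 2: (((r t) t) ((\f.(\g.(\h.((f h) g)))) (\f.(\g.(\h.((f h) (g h)))))))
Step 3: (((r t) t) (\g.(\h.(((\f.(\g.(\h.((f h) (g h))))) h) g))))
Step 4: (((r t) t) (\g.(\h.((\g.(\i.((h i) (g i)))) g))))
Step 5: (((r t) t) (\g.(\h.(\i.((h i) (g i))))))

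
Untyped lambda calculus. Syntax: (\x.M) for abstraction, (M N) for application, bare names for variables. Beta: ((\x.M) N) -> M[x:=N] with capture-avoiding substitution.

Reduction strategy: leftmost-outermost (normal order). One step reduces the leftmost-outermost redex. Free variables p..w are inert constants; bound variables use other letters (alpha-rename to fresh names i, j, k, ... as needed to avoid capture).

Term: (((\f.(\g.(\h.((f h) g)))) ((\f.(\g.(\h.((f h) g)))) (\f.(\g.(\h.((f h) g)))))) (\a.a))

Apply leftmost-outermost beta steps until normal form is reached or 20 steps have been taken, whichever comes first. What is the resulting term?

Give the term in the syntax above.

Step 0: (((\f.(\g.(\h.((f h) g)))) ((\f.(\g.(\h.((f h) g)))) (\f.(\g.(\h.((f h) g)))))) (\a.a))
Step 1: ((\g.(\h.((((\f.(\g.(\h.((f h) g)))) (\f.(\g.(\h.((f h) g))))) h) g))) (\a.a))
Step 2: (\h.((((\f.(\g.(\h.((f h) g)))) (\f.(\g.(\h.((f h) g))))) h) (\a.a)))
Step 3: (\h.(((\g.(\h.(((\f.(\g.(\h.((f h) g)))) h) g))) h) (\a.a)))
Step 4: (\h.((\i.(((\f.(\g.(\h.((f h) g)))) i) h)) (\a.a)))
Step 5: (\h.(((\f.(\g.(\h.((f h) g)))) (\a.a)) h))
Step 6: (\h.((\g.(\h.(((\a.a) h) g))) h))
Step 7: (\h.(\i.(((\a.a) i) h)))
Step 8: (\h.(\i.(i h)))

Answer: (\h.(\i.(i h)))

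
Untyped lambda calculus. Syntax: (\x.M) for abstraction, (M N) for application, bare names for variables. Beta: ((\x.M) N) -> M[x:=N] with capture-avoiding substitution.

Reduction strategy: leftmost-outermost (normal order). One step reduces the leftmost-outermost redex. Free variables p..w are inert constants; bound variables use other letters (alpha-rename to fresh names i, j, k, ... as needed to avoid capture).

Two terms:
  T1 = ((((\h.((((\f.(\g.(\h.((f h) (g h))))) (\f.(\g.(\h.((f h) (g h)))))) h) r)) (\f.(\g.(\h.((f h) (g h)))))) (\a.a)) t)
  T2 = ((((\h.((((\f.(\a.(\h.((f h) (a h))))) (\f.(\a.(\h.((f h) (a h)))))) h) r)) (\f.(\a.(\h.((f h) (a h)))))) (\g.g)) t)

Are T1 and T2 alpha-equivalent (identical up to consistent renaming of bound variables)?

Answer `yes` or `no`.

Answer: yes

Derivation:
Term 1: ((((\h.((((\f.(\g.(\h.((f h) (g h))))) (\f.(\g.(\h.((f h) (g h)))))) h) r)) (\f.(\g.(\h.((f h) (g h)))))) (\a.a)) t)
Term 2: ((((\h.((((\f.(\a.(\h.((f h) (a h))))) (\f.(\a.(\h.((f h) (a h)))))) h) r)) (\f.(\a.(\h.((f h) (a h)))))) (\g.g)) t)
Alpha-equivalence: compare structure up to binder renaming.
Result: True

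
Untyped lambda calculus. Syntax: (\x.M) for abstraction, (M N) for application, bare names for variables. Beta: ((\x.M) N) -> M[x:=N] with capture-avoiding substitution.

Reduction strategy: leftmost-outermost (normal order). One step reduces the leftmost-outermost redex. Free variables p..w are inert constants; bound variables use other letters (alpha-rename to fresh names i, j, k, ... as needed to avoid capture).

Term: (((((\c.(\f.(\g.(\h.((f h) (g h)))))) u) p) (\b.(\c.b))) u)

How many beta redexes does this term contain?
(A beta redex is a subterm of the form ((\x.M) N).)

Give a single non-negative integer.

Answer: 1

Derivation:
Term: (((((\c.(\f.(\g.(\h.((f h) (g h)))))) u) p) (\b.(\c.b))) u)
  Redex: ((\c.(\f.(\g.(\h.((f h) (g h)))))) u)
Total redexes: 1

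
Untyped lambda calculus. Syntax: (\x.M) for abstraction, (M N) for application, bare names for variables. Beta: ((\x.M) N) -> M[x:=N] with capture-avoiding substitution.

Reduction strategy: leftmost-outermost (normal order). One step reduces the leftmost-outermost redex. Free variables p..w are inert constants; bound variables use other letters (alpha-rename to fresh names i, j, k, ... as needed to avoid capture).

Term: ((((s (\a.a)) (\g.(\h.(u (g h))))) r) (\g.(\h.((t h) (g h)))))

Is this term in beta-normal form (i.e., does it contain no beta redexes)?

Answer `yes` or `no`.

Answer: yes

Derivation:
Term: ((((s (\a.a)) (\g.(\h.(u (g h))))) r) (\g.(\h.((t h) (g h)))))
No beta redexes found.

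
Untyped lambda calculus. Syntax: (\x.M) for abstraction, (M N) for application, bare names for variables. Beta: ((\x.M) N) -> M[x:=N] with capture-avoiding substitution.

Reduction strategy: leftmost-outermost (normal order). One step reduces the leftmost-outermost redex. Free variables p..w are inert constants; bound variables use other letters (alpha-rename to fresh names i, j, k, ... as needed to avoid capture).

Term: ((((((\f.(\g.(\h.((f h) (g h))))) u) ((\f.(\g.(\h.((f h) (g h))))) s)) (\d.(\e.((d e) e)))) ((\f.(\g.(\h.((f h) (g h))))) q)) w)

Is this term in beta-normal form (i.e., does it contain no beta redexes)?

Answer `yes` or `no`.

Term: ((((((\f.(\g.(\h.((f h) (g h))))) u) ((\f.(\g.(\h.((f h) (g h))))) s)) (\d.(\e.((d e) e)))) ((\f.(\g.(\h.((f h) (g h))))) q)) w)
Found 3 beta redex(es).

Answer: no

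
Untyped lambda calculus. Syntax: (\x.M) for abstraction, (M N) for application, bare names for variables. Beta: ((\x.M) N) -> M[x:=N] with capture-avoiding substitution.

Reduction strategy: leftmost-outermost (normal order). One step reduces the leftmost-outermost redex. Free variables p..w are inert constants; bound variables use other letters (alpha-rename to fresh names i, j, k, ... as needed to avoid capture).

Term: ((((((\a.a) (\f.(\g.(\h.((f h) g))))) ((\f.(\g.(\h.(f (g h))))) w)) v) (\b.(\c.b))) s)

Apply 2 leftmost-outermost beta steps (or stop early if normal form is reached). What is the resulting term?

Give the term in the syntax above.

Step 0: ((((((\a.a) (\f.(\g.(\h.((f h) g))))) ((\f.(\g.(\h.(f (g h))))) w)) v) (\b.(\c.b))) s)
Step 1: (((((\f.(\g.(\h.((f h) g)))) ((\f.(\g.(\h.(f (g h))))) w)) v) (\b.(\c.b))) s)
Step 2: ((((\g.(\h.((((\f.(\g.(\h.(f (g h))))) w) h) g))) v) (\b.(\c.b))) s)

Answer: ((((\g.(\h.((((\f.(\g.(\h.(f (g h))))) w) h) g))) v) (\b.(\c.b))) s)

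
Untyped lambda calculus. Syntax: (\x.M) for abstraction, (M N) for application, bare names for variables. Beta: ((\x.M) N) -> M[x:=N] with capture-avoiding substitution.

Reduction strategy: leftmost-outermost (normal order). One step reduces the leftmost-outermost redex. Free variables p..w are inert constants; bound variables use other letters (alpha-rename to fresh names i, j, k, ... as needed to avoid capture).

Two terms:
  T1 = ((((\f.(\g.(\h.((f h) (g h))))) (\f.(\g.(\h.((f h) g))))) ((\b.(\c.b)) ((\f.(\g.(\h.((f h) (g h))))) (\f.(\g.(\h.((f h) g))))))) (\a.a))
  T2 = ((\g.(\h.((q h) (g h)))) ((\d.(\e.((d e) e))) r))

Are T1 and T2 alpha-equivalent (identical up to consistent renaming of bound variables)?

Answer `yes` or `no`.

Answer: no

Derivation:
Term 1: ((((\f.(\g.(\h.((f h) (g h))))) (\f.(\g.(\h.((f h) g))))) ((\b.(\c.b)) ((\f.(\g.(\h.((f h) (g h))))) (\f.(\g.(\h.((f h) g))))))) (\a.a))
Term 2: ((\g.(\h.((q h) (g h)))) ((\d.(\e.((d e) e))) r))
Alpha-equivalence: compare structure up to binder renaming.
Result: False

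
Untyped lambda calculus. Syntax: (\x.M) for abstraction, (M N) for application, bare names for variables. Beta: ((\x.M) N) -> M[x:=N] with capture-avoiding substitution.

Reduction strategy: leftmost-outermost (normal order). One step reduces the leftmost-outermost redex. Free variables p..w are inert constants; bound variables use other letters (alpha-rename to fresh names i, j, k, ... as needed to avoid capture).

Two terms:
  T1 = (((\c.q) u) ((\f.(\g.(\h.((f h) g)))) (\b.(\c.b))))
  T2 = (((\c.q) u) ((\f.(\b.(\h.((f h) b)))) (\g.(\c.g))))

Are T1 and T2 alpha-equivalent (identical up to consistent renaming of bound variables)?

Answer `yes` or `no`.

Term 1: (((\c.q) u) ((\f.(\g.(\h.((f h) g)))) (\b.(\c.b))))
Term 2: (((\c.q) u) ((\f.(\b.(\h.((f h) b)))) (\g.(\c.g))))
Alpha-equivalence: compare structure up to binder renaming.
Result: True

Answer: yes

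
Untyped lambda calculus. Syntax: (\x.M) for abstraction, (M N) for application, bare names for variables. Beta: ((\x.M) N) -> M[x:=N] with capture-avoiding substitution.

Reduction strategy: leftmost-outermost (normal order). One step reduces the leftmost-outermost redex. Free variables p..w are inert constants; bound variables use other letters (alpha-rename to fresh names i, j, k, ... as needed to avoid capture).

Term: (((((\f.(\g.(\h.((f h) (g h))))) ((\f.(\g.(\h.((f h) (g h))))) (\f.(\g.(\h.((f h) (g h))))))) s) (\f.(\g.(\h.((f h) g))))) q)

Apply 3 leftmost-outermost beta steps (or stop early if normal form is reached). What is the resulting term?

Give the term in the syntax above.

Answer: (((((\f.(\g.(\h.((f h) (g h))))) (\f.(\g.(\h.((f h) (g h)))))) (\f.(\g.(\h.((f h) g))))) (s (\f.(\g.(\h.((f h) g)))))) q)

Derivation:
Step 0: (((((\f.(\g.(\h.((f h) (g h))))) ((\f.(\g.(\h.((f h) (g h))))) (\f.(\g.(\h.((f h) (g h))))))) s) (\f.(\g.(\h.((f h) g))))) q)
Step 1: ((((\g.(\h.((((\f.(\g.(\h.((f h) (g h))))) (\f.(\g.(\h.((f h) (g h)))))) h) (g h)))) s) (\f.(\g.(\h.((f h) g))))) q)
Step 2: (((\h.((((\f.(\g.(\h.((f h) (g h))))) (\f.(\g.(\h.((f h) (g h)))))) h) (s h))) (\f.(\g.(\h.((f h) g))))) q)
Step 3: (((((\f.(\g.(\h.((f h) (g h))))) (\f.(\g.(\h.((f h) (g h)))))) (\f.(\g.(\h.((f h) g))))) (s (\f.(\g.(\h.((f h) g)))))) q)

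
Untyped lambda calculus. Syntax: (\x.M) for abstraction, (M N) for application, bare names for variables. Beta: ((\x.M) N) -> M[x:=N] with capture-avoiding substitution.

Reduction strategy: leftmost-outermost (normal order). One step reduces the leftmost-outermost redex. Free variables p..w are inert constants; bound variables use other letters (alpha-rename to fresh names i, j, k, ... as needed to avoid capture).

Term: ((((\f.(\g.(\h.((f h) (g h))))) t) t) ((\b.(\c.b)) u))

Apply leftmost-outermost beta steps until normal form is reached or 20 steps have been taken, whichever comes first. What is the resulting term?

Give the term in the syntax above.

Step 0: ((((\f.(\g.(\h.((f h) (g h))))) t) t) ((\b.(\c.b)) u))
Step 1: (((\g.(\h.((t h) (g h)))) t) ((\b.(\c.b)) u))
Step 2: ((\h.((t h) (t h))) ((\b.(\c.b)) u))
Step 3: ((t ((\b.(\c.b)) u)) (t ((\b.(\c.b)) u)))
Step 4: ((t (\c.u)) (t ((\b.(\c.b)) u)))
Step 5: ((t (\c.u)) (t (\c.u)))

Answer: ((t (\c.u)) (t (\c.u)))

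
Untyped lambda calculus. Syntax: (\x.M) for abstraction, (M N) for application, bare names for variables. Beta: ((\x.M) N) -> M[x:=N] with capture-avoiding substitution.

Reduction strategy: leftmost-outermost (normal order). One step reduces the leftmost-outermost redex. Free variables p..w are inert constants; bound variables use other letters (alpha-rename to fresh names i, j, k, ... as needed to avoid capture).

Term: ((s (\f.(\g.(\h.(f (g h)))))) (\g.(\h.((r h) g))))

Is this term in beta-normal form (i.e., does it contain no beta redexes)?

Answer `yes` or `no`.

Answer: yes

Derivation:
Term: ((s (\f.(\g.(\h.(f (g h)))))) (\g.(\h.((r h) g))))
No beta redexes found.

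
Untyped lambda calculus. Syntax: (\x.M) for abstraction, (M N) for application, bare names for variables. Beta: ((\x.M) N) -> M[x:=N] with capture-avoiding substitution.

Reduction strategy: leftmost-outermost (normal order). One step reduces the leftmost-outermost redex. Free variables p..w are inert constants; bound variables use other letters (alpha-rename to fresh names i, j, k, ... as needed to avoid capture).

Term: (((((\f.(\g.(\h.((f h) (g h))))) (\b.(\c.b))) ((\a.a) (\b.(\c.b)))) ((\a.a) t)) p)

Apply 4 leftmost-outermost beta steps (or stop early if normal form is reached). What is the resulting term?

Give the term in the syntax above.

Answer: (((\c.((\a.a) t)) (((\a.a) (\b.(\c.b))) ((\a.a) t))) p)

Derivation:
Step 0: (((((\f.(\g.(\h.((f h) (g h))))) (\b.(\c.b))) ((\a.a) (\b.(\c.b)))) ((\a.a) t)) p)
Step 1: ((((\g.(\h.(((\b.(\c.b)) h) (g h)))) ((\a.a) (\b.(\c.b)))) ((\a.a) t)) p)
Step 2: (((\h.(((\b.(\c.b)) h) (((\a.a) (\b.(\c.b))) h))) ((\a.a) t)) p)
Step 3: ((((\b.(\c.b)) ((\a.a) t)) (((\a.a) (\b.(\c.b))) ((\a.a) t))) p)
Step 4: (((\c.((\a.a) t)) (((\a.a) (\b.(\c.b))) ((\a.a) t))) p)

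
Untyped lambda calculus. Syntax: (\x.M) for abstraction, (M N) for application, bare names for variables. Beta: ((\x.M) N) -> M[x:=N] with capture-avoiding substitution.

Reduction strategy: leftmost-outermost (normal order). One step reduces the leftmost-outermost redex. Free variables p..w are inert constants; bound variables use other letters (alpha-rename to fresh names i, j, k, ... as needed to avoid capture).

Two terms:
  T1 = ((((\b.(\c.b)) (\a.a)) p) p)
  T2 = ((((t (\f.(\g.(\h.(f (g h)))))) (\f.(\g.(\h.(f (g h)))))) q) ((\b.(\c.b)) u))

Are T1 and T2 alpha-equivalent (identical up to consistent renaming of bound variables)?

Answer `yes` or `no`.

Answer: no

Derivation:
Term 1: ((((\b.(\c.b)) (\a.a)) p) p)
Term 2: ((((t (\f.(\g.(\h.(f (g h)))))) (\f.(\g.(\h.(f (g h)))))) q) ((\b.(\c.b)) u))
Alpha-equivalence: compare structure up to binder renaming.
Result: False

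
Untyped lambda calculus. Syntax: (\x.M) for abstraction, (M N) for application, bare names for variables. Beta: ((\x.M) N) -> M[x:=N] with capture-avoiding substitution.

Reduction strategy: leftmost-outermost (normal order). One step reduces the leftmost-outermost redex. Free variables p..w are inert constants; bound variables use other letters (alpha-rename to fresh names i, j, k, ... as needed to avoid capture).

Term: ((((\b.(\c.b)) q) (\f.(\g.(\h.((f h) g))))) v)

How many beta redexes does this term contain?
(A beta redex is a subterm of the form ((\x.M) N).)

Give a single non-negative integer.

Answer: 1

Derivation:
Term: ((((\b.(\c.b)) q) (\f.(\g.(\h.((f h) g))))) v)
  Redex: ((\b.(\c.b)) q)
Total redexes: 1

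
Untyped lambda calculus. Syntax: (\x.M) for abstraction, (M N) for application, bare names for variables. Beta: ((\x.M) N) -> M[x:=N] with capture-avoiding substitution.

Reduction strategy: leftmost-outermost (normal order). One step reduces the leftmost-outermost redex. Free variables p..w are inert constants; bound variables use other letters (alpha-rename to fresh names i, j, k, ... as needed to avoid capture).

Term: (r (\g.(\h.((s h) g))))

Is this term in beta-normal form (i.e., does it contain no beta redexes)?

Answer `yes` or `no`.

Term: (r (\g.(\h.((s h) g))))
No beta redexes found.

Answer: yes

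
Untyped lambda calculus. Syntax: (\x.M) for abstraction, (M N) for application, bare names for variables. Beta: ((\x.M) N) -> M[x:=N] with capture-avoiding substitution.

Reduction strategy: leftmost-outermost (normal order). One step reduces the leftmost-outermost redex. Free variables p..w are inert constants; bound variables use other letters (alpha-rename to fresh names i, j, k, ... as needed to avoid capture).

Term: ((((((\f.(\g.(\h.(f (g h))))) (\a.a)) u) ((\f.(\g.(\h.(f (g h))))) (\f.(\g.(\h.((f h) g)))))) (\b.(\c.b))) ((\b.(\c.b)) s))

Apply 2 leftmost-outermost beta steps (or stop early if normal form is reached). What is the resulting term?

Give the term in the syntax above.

Answer: ((((\h.((\a.a) (u h))) ((\f.(\g.(\h.(f (g h))))) (\f.(\g.(\h.((f h) g)))))) (\b.(\c.b))) ((\b.(\c.b)) s))

Derivation:
Step 0: ((((((\f.(\g.(\h.(f (g h))))) (\a.a)) u) ((\f.(\g.(\h.(f (g h))))) (\f.(\g.(\h.((f h) g)))))) (\b.(\c.b))) ((\b.(\c.b)) s))
Step 1: (((((\g.(\h.((\a.a) (g h)))) u) ((\f.(\g.(\h.(f (g h))))) (\f.(\g.(\h.((f h) g)))))) (\b.(\c.b))) ((\b.(\c.b)) s))
Step 2: ((((\h.((\a.a) (u h))) ((\f.(\g.(\h.(f (g h))))) (\f.(\g.(\h.((f h) g)))))) (\b.(\c.b))) ((\b.(\c.b)) s))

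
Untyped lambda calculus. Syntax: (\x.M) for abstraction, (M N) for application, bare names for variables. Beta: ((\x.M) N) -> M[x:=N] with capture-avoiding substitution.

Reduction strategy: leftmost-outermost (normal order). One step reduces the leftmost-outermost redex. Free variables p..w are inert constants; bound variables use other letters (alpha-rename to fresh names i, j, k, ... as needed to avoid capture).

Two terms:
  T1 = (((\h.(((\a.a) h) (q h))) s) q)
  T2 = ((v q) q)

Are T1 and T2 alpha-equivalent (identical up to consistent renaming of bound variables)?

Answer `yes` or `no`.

Term 1: (((\h.(((\a.a) h) (q h))) s) q)
Term 2: ((v q) q)
Alpha-equivalence: compare structure up to binder renaming.
Result: False

Answer: no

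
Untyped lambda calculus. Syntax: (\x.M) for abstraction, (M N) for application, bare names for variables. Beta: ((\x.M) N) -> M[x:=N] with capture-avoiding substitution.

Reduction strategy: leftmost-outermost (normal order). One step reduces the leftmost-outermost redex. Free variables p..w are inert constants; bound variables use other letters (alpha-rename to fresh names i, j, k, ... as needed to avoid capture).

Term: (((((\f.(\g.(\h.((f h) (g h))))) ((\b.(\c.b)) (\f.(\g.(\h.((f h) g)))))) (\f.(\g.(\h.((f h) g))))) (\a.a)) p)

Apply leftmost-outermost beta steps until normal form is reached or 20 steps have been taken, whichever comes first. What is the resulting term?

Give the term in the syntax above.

Answer: (\h.(p h))

Derivation:
Step 0: (((((\f.(\g.(\h.((f h) (g h))))) ((\b.(\c.b)) (\f.(\g.(\h.((f h) g)))))) (\f.(\g.(\h.((f h) g))))) (\a.a)) p)
Step 1: ((((\g.(\h.((((\b.(\c.b)) (\f.(\g.(\h.((f h) g))))) h) (g h)))) (\f.(\g.(\h.((f h) g))))) (\a.a)) p)
Step 2: (((\h.((((\b.(\c.b)) (\f.(\g.(\h.((f h) g))))) h) ((\f.(\g.(\h.((f h) g)))) h))) (\a.a)) p)
Step 3: (((((\b.(\c.b)) (\f.(\g.(\h.((f h) g))))) (\a.a)) ((\f.(\g.(\h.((f h) g)))) (\a.a))) p)
Step 4: ((((\c.(\f.(\g.(\h.((f h) g))))) (\a.a)) ((\f.(\g.(\h.((f h) g)))) (\a.a))) p)
Step 5: (((\f.(\g.(\h.((f h) g)))) ((\f.(\g.(\h.((f h) g)))) (\a.a))) p)
Step 6: ((\g.(\h.((((\f.(\g.(\h.((f h) g)))) (\a.a)) h) g))) p)
Step 7: (\h.((((\f.(\g.(\h.((f h) g)))) (\a.a)) h) p))
Step 8: (\h.(((\g.(\h.(((\a.a) h) g))) h) p))
Step 9: (\h.((\i.(((\a.a) i) h)) p))
Step 10: (\h.(((\a.a) p) h))
Step 11: (\h.(p h))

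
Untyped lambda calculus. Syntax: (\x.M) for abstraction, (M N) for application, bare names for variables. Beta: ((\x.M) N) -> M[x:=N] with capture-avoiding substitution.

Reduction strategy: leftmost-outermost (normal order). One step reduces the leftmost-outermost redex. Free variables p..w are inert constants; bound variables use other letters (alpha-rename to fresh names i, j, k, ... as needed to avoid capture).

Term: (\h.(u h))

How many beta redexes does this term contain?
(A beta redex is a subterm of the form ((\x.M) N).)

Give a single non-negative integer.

Answer: 0

Derivation:
Term: (\h.(u h))
  (no redexes)
Total redexes: 0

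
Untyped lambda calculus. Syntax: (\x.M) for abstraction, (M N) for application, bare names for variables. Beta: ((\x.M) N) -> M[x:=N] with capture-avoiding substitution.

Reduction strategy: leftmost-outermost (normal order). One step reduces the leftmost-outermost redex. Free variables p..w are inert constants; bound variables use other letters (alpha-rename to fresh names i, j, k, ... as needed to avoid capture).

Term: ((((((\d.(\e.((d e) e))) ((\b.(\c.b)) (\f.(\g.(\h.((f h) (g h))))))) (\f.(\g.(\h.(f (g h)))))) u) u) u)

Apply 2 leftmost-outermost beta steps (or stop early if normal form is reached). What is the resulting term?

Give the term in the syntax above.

Answer: (((((((\b.(\c.b)) (\f.(\g.(\h.((f h) (g h)))))) (\f.(\g.(\h.(f (g h)))))) (\f.(\g.(\h.(f (g h)))))) u) u) u)

Derivation:
Step 0: ((((((\d.(\e.((d e) e))) ((\b.(\c.b)) (\f.(\g.(\h.((f h) (g h))))))) (\f.(\g.(\h.(f (g h)))))) u) u) u)
Step 1: (((((\e.((((\b.(\c.b)) (\f.(\g.(\h.((f h) (g h)))))) e) e)) (\f.(\g.(\h.(f (g h)))))) u) u) u)
Step 2: (((((((\b.(\c.b)) (\f.(\g.(\h.((f h) (g h)))))) (\f.(\g.(\h.(f (g h)))))) (\f.(\g.(\h.(f (g h)))))) u) u) u)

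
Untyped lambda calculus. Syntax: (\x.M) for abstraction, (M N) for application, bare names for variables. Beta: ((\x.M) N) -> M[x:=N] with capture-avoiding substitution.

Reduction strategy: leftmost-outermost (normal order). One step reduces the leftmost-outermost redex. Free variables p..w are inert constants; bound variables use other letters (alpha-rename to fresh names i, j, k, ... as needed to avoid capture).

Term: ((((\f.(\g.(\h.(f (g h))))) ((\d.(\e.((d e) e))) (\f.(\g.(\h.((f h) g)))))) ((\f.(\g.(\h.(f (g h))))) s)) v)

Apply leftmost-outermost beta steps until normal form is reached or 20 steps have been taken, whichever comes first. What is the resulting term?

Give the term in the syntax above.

Step 0: ((((\f.(\g.(\h.(f (g h))))) ((\d.(\e.((d e) e))) (\f.(\g.(\h.((f h) g)))))) ((\f.(\g.(\h.(f (g h))))) s)) v)
Step 1: (((\g.(\h.(((\d.(\e.((d e) e))) (\f.(\g.(\h.((f h) g))))) (g h)))) ((\f.(\g.(\h.(f (g h))))) s)) v)
Step 2: ((\h.(((\d.(\e.((d e) e))) (\f.(\g.(\h.((f h) g))))) (((\f.(\g.(\h.(f (g h))))) s) h))) v)
Step 3: (((\d.(\e.((d e) e))) (\f.(\g.(\h.((f h) g))))) (((\f.(\g.(\h.(f (g h))))) s) v))
Step 4: ((\e.(((\f.(\g.(\h.((f h) g)))) e) e)) (((\f.(\g.(\h.(f (g h))))) s) v))
Step 5: (((\f.(\g.(\h.((f h) g)))) (((\f.(\g.(\h.(f (g h))))) s) v)) (((\f.(\g.(\h.(f (g h))))) s) v))
Step 6: ((\g.(\h.(((((\f.(\g.(\h.(f (g h))))) s) v) h) g))) (((\f.(\g.(\h.(f (g h))))) s) v))
Step 7: (\h.(((((\f.(\g.(\h.(f (g h))))) s) v) h) (((\f.(\g.(\h.(f (g h))))) s) v)))
Step 8: (\h.((((\g.(\h.(s (g h)))) v) h) (((\f.(\g.(\h.(f (g h))))) s) v)))
Step 9: (\h.(((\h.(s (v h))) h) (((\f.(\g.(\h.(f (g h))))) s) v)))
Step 10: (\h.((s (v h)) (((\f.(\g.(\h.(f (g h))))) s) v)))
Step 11: (\h.((s (v h)) ((\g.(\h.(s (g h)))) v)))
Step 12: (\h.((s (v h)) (\h.(s (v h)))))

Answer: (\h.((s (v h)) (\h.(s (v h)))))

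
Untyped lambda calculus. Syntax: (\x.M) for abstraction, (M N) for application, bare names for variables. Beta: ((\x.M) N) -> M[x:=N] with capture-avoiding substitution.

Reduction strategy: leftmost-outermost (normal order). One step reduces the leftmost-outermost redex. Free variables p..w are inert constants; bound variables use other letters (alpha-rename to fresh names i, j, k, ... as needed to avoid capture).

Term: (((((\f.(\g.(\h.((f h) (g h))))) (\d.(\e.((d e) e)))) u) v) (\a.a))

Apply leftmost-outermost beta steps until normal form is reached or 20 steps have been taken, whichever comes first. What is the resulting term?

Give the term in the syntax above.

Answer: (((v (u v)) (u v)) (\a.a))

Derivation:
Step 0: (((((\f.(\g.(\h.((f h) (g h))))) (\d.(\e.((d e) e)))) u) v) (\a.a))
Step 1: ((((\g.(\h.(((\d.(\e.((d e) e))) h) (g h)))) u) v) (\a.a))
Step 2: (((\h.(((\d.(\e.((d e) e))) h) (u h))) v) (\a.a))
Step 3: ((((\d.(\e.((d e) e))) v) (u v)) (\a.a))
Step 4: (((\e.((v e) e)) (u v)) (\a.a))
Step 5: (((v (u v)) (u v)) (\a.a))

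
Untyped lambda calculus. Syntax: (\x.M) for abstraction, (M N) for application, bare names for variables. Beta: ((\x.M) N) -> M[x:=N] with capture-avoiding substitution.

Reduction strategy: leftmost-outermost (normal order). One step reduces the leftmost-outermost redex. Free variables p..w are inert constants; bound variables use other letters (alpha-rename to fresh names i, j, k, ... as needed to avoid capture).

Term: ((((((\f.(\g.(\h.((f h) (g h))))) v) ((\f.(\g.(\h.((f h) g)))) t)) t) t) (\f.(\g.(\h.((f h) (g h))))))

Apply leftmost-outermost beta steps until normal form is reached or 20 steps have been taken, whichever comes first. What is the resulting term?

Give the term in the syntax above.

Answer: ((((v t) (\h.((t h) t))) t) (\f.(\g.(\h.((f h) (g h))))))

Derivation:
Step 0: ((((((\f.(\g.(\h.((f h) (g h))))) v) ((\f.(\g.(\h.((f h) g)))) t)) t) t) (\f.(\g.(\h.((f h) (g h))))))
Step 1: (((((\g.(\h.((v h) (g h)))) ((\f.(\g.(\h.((f h) g)))) t)) t) t) (\f.(\g.(\h.((f h) (g h))))))
Step 2: ((((\h.((v h) (((\f.(\g.(\h.((f h) g)))) t) h))) t) t) (\f.(\g.(\h.((f h) (g h))))))
Step 3: ((((v t) (((\f.(\g.(\h.((f h) g)))) t) t)) t) (\f.(\g.(\h.((f h) (g h))))))
Step 4: ((((v t) ((\g.(\h.((t h) g))) t)) t) (\f.(\g.(\h.((f h) (g h))))))
Step 5: ((((v t) (\h.((t h) t))) t) (\f.(\g.(\h.((f h) (g h))))))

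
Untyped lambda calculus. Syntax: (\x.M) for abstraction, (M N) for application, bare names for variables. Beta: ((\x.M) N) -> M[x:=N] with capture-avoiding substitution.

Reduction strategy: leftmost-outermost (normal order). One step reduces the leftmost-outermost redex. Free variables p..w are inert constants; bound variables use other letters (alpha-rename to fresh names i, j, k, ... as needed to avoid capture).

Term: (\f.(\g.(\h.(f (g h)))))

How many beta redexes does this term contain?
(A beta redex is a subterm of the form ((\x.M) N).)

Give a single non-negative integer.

Term: (\f.(\g.(\h.(f (g h)))))
  (no redexes)
Total redexes: 0

Answer: 0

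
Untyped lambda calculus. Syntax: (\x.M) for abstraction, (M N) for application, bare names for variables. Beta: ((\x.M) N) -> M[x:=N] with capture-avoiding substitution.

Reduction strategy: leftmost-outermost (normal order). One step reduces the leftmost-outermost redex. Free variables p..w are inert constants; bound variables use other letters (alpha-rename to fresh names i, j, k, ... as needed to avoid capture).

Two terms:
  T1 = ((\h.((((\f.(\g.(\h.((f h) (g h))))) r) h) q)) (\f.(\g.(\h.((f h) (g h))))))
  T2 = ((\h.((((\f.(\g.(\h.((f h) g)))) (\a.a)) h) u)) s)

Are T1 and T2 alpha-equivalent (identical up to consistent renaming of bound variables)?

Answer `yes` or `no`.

Term 1: ((\h.((((\f.(\g.(\h.((f h) (g h))))) r) h) q)) (\f.(\g.(\h.((f h) (g h))))))
Term 2: ((\h.((((\f.(\g.(\h.((f h) g)))) (\a.a)) h) u)) s)
Alpha-equivalence: compare structure up to binder renaming.
Result: False

Answer: no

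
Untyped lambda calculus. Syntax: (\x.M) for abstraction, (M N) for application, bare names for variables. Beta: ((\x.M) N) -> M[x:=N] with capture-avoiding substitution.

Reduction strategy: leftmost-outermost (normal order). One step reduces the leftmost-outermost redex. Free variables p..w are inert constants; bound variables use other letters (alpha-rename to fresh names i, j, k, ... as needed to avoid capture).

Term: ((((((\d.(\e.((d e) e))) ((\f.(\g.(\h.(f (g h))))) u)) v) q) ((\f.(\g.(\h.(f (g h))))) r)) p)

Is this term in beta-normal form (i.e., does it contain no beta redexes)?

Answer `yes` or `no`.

Answer: no

Derivation:
Term: ((((((\d.(\e.((d e) e))) ((\f.(\g.(\h.(f (g h))))) u)) v) q) ((\f.(\g.(\h.(f (g h))))) r)) p)
Found 3 beta redex(es).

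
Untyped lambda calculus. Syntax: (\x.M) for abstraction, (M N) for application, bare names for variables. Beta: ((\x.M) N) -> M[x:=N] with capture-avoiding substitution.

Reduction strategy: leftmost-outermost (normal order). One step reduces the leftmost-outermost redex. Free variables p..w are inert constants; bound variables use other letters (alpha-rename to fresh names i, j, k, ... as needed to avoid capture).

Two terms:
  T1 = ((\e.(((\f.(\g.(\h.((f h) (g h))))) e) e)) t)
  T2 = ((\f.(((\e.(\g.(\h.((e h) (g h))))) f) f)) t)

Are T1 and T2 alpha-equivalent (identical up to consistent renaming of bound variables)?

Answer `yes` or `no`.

Answer: yes

Derivation:
Term 1: ((\e.(((\f.(\g.(\h.((f h) (g h))))) e) e)) t)
Term 2: ((\f.(((\e.(\g.(\h.((e h) (g h))))) f) f)) t)
Alpha-equivalence: compare structure up to binder renaming.
Result: True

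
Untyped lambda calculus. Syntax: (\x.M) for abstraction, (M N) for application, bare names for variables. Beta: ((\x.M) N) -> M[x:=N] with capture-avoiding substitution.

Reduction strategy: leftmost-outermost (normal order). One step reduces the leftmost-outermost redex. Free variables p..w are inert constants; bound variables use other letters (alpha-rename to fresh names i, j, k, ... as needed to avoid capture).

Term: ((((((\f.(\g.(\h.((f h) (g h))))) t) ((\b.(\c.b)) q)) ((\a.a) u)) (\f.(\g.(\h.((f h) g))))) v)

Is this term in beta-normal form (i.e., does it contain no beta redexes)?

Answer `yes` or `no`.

Answer: no

Derivation:
Term: ((((((\f.(\g.(\h.((f h) (g h))))) t) ((\b.(\c.b)) q)) ((\a.a) u)) (\f.(\g.(\h.((f h) g))))) v)
Found 3 beta redex(es).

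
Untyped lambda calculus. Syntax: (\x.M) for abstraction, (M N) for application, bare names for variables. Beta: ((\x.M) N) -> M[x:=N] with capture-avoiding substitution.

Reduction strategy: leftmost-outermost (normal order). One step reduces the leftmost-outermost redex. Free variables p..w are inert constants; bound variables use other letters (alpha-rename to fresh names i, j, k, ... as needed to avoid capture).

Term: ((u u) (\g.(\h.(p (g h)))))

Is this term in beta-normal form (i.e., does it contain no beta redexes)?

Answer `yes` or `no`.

Answer: yes

Derivation:
Term: ((u u) (\g.(\h.(p (g h)))))
No beta redexes found.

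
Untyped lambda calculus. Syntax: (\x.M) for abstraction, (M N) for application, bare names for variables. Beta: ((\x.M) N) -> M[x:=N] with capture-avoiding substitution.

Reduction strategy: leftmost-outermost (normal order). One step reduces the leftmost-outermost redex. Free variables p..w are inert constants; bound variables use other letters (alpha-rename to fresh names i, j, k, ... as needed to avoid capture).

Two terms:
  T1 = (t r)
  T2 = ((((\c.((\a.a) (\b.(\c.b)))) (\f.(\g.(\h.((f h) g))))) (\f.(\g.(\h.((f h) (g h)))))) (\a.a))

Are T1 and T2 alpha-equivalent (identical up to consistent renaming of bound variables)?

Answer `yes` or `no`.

Answer: no

Derivation:
Term 1: (t r)
Term 2: ((((\c.((\a.a) (\b.(\c.b)))) (\f.(\g.(\h.((f h) g))))) (\f.(\g.(\h.((f h) (g h)))))) (\a.a))
Alpha-equivalence: compare structure up to binder renaming.
Result: False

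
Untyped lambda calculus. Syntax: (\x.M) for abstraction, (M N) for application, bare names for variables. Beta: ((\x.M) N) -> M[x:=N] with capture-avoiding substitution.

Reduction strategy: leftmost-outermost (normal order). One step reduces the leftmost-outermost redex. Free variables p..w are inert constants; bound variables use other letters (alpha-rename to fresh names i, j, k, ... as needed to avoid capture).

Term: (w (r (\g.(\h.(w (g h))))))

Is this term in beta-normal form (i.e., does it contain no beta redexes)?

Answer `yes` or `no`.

Answer: yes

Derivation:
Term: (w (r (\g.(\h.(w (g h))))))
No beta redexes found.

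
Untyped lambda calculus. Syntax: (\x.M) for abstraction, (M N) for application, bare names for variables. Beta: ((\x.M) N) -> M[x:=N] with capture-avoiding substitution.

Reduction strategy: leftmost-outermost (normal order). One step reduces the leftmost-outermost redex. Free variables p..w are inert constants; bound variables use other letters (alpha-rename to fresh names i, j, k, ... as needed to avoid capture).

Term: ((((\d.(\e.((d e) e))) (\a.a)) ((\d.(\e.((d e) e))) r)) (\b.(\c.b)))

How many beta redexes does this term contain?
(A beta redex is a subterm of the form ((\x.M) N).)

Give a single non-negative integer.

Term: ((((\d.(\e.((d e) e))) (\a.a)) ((\d.(\e.((d e) e))) r)) (\b.(\c.b)))
  Redex: ((\d.(\e.((d e) e))) (\a.a))
  Redex: ((\d.(\e.((d e) e))) r)
Total redexes: 2

Answer: 2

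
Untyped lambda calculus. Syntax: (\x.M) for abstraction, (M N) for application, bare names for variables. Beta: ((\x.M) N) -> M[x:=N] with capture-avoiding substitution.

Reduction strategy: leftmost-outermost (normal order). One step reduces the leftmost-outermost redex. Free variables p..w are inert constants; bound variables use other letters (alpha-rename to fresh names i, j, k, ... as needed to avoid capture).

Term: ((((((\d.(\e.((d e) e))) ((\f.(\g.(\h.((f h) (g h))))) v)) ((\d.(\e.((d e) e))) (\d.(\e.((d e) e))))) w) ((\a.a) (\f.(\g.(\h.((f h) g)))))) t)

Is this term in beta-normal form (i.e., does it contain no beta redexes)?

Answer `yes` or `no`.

Term: ((((((\d.(\e.((d e) e))) ((\f.(\g.(\h.((f h) (g h))))) v)) ((\d.(\e.((d e) e))) (\d.(\e.((d e) e))))) w) ((\a.a) (\f.(\g.(\h.((f h) g)))))) t)
Found 4 beta redex(es).

Answer: no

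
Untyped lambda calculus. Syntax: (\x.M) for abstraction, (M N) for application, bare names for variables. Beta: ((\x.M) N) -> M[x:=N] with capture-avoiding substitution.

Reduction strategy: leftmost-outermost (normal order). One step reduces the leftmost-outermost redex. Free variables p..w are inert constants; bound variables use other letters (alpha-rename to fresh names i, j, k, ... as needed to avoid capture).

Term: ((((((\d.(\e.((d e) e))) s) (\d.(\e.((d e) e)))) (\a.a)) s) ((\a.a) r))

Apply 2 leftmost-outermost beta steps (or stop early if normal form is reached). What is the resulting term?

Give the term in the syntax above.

Answer: (((((s (\d.(\e.((d e) e)))) (\d.(\e.((d e) e)))) (\a.a)) s) ((\a.a) r))

Derivation:
Step 0: ((((((\d.(\e.((d e) e))) s) (\d.(\e.((d e) e)))) (\a.a)) s) ((\a.a) r))
Step 1: (((((\e.((s e) e)) (\d.(\e.((d e) e)))) (\a.a)) s) ((\a.a) r))
Step 2: (((((s (\d.(\e.((d e) e)))) (\d.(\e.((d e) e)))) (\a.a)) s) ((\a.a) r))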